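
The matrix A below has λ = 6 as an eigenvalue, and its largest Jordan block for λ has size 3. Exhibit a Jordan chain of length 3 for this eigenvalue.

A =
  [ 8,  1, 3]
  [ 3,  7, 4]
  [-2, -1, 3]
A Jordan chain for λ = 6 of length 3:
v_1 = (1, 1, -1)ᵀ
v_2 = (2, 3, -2)ᵀ
v_3 = (1, 0, 0)ᵀ

Let N = A − (6)·I. We want v_3 with N^3 v_3 = 0 but N^2 v_3 ≠ 0; then v_{j-1} := N · v_j for j = 3, …, 2.

Pick v_3 = (1, 0, 0)ᵀ.
Then v_2 = N · v_3 = (2, 3, -2)ᵀ.
Then v_1 = N · v_2 = (1, 1, -1)ᵀ.

Sanity check: (A − (6)·I) v_1 = (0, 0, 0)ᵀ = 0. ✓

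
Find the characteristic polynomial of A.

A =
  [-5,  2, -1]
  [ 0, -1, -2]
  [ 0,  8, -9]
x^3 + 15*x^2 + 75*x + 125

Expanding det(x·I − A) (e.g. by cofactor expansion or by noting that A is similar to its Jordan form J, which has the same characteristic polynomial as A) gives
  χ_A(x) = x^3 + 15*x^2 + 75*x + 125
which factors as (x + 5)^3. The eigenvalues (with algebraic multiplicities) are λ = -5 with multiplicity 3.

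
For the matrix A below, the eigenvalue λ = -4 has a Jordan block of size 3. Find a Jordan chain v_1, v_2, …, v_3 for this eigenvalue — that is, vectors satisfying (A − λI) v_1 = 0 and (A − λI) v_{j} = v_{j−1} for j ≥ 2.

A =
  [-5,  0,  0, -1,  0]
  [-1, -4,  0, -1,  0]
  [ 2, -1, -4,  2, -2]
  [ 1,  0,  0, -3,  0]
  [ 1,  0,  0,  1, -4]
A Jordan chain for λ = -4 of length 3:
v_1 = (0, 0, -1, 0, 0)ᵀ
v_2 = (-1, -1, 2, 1, 1)ᵀ
v_3 = (1, 0, 0, 0, 0)ᵀ

Let N = A − (-4)·I. We want v_3 with N^3 v_3 = 0 but N^2 v_3 ≠ 0; then v_{j-1} := N · v_j for j = 3, …, 2.

Pick v_3 = (1, 0, 0, 0, 0)ᵀ.
Then v_2 = N · v_3 = (-1, -1, 2, 1, 1)ᵀ.
Then v_1 = N · v_2 = (0, 0, -1, 0, 0)ᵀ.

Sanity check: (A − (-4)·I) v_1 = (0, 0, 0, 0, 0)ᵀ = 0. ✓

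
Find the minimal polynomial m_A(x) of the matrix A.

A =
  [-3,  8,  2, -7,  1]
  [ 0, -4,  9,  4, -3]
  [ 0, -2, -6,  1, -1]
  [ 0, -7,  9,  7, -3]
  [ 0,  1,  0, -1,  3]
x^5 + 3*x^4 - 18*x^3 - 54*x^2 + 81*x + 243

The characteristic polynomial is χ_A(x) = (x - 3)^2*(x + 3)^3, so the eigenvalues are known. The minimal polynomial is
  m_A(x) = Π_λ (x − λ)^{k_λ}
where k_λ is the size of the *largest* Jordan block for λ (equivalently, the smallest k with (A − λI)^k v = 0 for every generalised eigenvector v of λ).

  λ = -3: largest Jordan block has size 3, contributing (x + 3)^3
  λ = 3: largest Jordan block has size 2, contributing (x − 3)^2

So m_A(x) = (x - 3)^2*(x + 3)^3 = x^5 + 3*x^4 - 18*x^3 - 54*x^2 + 81*x + 243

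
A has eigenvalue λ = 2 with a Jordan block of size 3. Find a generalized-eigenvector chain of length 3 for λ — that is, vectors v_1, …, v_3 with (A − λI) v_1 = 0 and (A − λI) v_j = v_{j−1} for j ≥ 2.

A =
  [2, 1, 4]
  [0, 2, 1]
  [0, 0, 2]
A Jordan chain for λ = 2 of length 3:
v_1 = (1, 0, 0)ᵀ
v_2 = (4, 1, 0)ᵀ
v_3 = (0, 0, 1)ᵀ

Let N = A − (2)·I. We want v_3 with N^3 v_3 = 0 but N^2 v_3 ≠ 0; then v_{j-1} := N · v_j for j = 3, …, 2.

Pick v_3 = (0, 0, 1)ᵀ.
Then v_2 = N · v_3 = (4, 1, 0)ᵀ.
Then v_1 = N · v_2 = (1, 0, 0)ᵀ.

Sanity check: (A − (2)·I) v_1 = (0, 0, 0)ᵀ = 0. ✓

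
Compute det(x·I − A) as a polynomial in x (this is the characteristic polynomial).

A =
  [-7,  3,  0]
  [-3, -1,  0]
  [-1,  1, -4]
x^3 + 12*x^2 + 48*x + 64

Expanding det(x·I − A) (e.g. by cofactor expansion or by noting that A is similar to its Jordan form J, which has the same characteristic polynomial as A) gives
  χ_A(x) = x^3 + 12*x^2 + 48*x + 64
which factors as (x + 4)^3. The eigenvalues (with algebraic multiplicities) are λ = -4 with multiplicity 3.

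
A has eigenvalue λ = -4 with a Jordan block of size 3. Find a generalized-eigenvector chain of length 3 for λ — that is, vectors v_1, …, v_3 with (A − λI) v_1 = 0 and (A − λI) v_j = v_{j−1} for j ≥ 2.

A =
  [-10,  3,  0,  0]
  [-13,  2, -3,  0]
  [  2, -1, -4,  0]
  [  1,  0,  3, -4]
A Jordan chain for λ = -4 of length 3:
v_1 = (-3, -6, 1, 0)ᵀ
v_2 = (-6, -13, 2, 1)ᵀ
v_3 = (1, 0, 0, 0)ᵀ

Let N = A − (-4)·I. We want v_3 with N^3 v_3 = 0 but N^2 v_3 ≠ 0; then v_{j-1} := N · v_j for j = 3, …, 2.

Pick v_3 = (1, 0, 0, 0)ᵀ.
Then v_2 = N · v_3 = (-6, -13, 2, 1)ᵀ.
Then v_1 = N · v_2 = (-3, -6, 1, 0)ᵀ.

Sanity check: (A − (-4)·I) v_1 = (0, 0, 0, 0)ᵀ = 0. ✓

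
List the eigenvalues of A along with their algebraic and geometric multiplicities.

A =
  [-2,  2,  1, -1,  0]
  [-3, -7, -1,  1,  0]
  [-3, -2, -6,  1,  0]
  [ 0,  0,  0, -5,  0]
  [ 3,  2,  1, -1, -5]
λ = -5: alg = 5, geom = 4

Step 1 — factor the characteristic polynomial to read off the algebraic multiplicities:
  χ_A(x) = (x + 5)^5

Step 2 — compute geometric multiplicities via the rank-nullity identity g(λ) = n − rank(A − λI):
  rank(A − (-5)·I) = 1, so dim ker(A − (-5)·I) = n − 1 = 4

Summary:
  λ = -5: algebraic multiplicity = 5, geometric multiplicity = 4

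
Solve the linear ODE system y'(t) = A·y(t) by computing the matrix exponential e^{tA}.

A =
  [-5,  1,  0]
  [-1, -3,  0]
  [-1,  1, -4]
e^{tA} =
  [-t*exp(-4*t) + exp(-4*t), t*exp(-4*t), 0]
  [-t*exp(-4*t), t*exp(-4*t) + exp(-4*t), 0]
  [-t*exp(-4*t), t*exp(-4*t), exp(-4*t)]

Strategy: write A = P · J · P⁻¹ where J is a Jordan canonical form, so e^{tA} = P · e^{tJ} · P⁻¹, and e^{tJ} can be computed block-by-block.

A has Jordan form
J =
  [-4,  1,  0]
  [ 0, -4,  0]
  [ 0,  0, -4]
(up to reordering of blocks).

Per-block formulas:
  For a 1×1 block at λ = -4: exp(t · [-4]) = [e^(-4t)].
  For a 2×2 Jordan block J_2(-4): exp(t · J_2(-4)) = e^(-4t)·(I + t·N), where N is the 2×2 nilpotent shift.

After assembling e^{tJ} and conjugating by P, we get:

e^{tA} =
  [-t*exp(-4*t) + exp(-4*t), t*exp(-4*t), 0]
  [-t*exp(-4*t), t*exp(-4*t) + exp(-4*t), 0]
  [-t*exp(-4*t), t*exp(-4*t), exp(-4*t)]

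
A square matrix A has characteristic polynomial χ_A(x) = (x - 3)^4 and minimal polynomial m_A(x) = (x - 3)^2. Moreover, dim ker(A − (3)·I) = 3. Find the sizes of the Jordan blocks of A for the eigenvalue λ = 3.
Block sizes for λ = 3: [2, 1, 1]

Step 1 — from the characteristic polynomial, algebraic multiplicity of λ = 3 is 4. From dim ker(A − (3)·I) = 3, there are exactly 3 Jordan blocks for λ = 3.
Step 2 — from the minimal polynomial, the factor (x − 3)^2 tells us the largest block for λ = 3 has size 2.
Step 3 — with total size 4, 3 blocks, and largest block 2, the block sizes (in nonincreasing order) are [2, 1, 1].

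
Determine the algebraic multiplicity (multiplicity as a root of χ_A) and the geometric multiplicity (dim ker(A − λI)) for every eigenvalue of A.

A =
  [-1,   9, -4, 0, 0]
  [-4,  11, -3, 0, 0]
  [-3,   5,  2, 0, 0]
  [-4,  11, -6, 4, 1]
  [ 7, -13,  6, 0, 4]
λ = 4: alg = 5, geom = 2

Step 1 — factor the characteristic polynomial to read off the algebraic multiplicities:
  χ_A(x) = (x - 4)^5

Step 2 — compute geometric multiplicities via the rank-nullity identity g(λ) = n − rank(A − λI):
  rank(A − (4)·I) = 3, so dim ker(A − (4)·I) = n − 3 = 2

Summary:
  λ = 4: algebraic multiplicity = 5, geometric multiplicity = 2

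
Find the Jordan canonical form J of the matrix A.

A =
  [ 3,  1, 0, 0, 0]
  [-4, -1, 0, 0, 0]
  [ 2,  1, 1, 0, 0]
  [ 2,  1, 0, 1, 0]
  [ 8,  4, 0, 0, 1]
J_2(1) ⊕ J_1(1) ⊕ J_1(1) ⊕ J_1(1)

The characteristic polynomial is
  det(x·I − A) = x^5 - 5*x^4 + 10*x^3 - 10*x^2 + 5*x - 1 = (x - 1)^5

Eigenvalues and multiplicities (the geometric multiplicity of λ is n − rank(A − λI), which equals the number of Jordan blocks for λ):
  λ = 1: algebraic multiplicity = 5, geometric multiplicity = 4

Determining the block sizes for each eigenvalue:
  λ = 1: 4 blocks summing to 5 forces exactly one block of size 2 and the rest size 1 → block sizes [2, 1, 1, 1]

Assembling the blocks gives a Jordan form
J =
  [1, 1, 0, 0, 0]
  [0, 1, 0, 0, 0]
  [0, 0, 1, 0, 0]
  [0, 0, 0, 1, 0]
  [0, 0, 0, 0, 1]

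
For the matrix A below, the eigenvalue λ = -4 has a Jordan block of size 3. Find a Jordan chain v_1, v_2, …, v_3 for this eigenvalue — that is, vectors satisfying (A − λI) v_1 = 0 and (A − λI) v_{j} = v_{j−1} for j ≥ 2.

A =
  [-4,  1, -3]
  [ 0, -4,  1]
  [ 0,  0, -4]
A Jordan chain for λ = -4 of length 3:
v_1 = (1, 0, 0)ᵀ
v_2 = (-3, 1, 0)ᵀ
v_3 = (0, 0, 1)ᵀ

Let N = A − (-4)·I. We want v_3 with N^3 v_3 = 0 but N^2 v_3 ≠ 0; then v_{j-1} := N · v_j for j = 3, …, 2.

Pick v_3 = (0, 0, 1)ᵀ.
Then v_2 = N · v_3 = (-3, 1, 0)ᵀ.
Then v_1 = N · v_2 = (1, 0, 0)ᵀ.

Sanity check: (A − (-4)·I) v_1 = (0, 0, 0)ᵀ = 0. ✓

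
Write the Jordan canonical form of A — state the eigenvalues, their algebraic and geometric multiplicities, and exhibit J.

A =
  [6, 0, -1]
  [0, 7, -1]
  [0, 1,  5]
J_3(6)

The characteristic polynomial is
  det(x·I − A) = x^3 - 18*x^2 + 108*x - 216 = (x - 6)^3

Eigenvalues and multiplicities (the geometric multiplicity of λ is n − rank(A − λI), which equals the number of Jordan blocks for λ):
  λ = 6: algebraic multiplicity = 3, geometric multiplicity = 1

Determining the block sizes for each eigenvalue:
  λ = 6: one block (gm = 1), so the single block has size am = 3 → block sizes [3]

Assembling the blocks gives a Jordan form
J =
  [6, 1, 0]
  [0, 6, 1]
  [0, 0, 6]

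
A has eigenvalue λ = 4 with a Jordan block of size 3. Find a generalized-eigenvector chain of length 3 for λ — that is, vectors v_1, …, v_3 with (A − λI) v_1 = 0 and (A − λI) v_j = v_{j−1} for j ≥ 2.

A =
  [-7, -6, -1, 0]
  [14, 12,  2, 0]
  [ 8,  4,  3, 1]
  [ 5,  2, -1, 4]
A Jordan chain for λ = 4 of length 3:
v_1 = (1, -2, 1, 1)ᵀ
v_2 = (1, -2, 0, 1)ᵀ
v_3 = (1, -2, 0, 0)ᵀ

Let N = A − (4)·I. We want v_3 with N^3 v_3 = 0 but N^2 v_3 ≠ 0; then v_{j-1} := N · v_j for j = 3, …, 2.

Pick v_3 = (1, -2, 0, 0)ᵀ.
Then v_2 = N · v_3 = (1, -2, 0, 1)ᵀ.
Then v_1 = N · v_2 = (1, -2, 1, 1)ᵀ.

Sanity check: (A − (4)·I) v_1 = (0, 0, 0, 0)ᵀ = 0. ✓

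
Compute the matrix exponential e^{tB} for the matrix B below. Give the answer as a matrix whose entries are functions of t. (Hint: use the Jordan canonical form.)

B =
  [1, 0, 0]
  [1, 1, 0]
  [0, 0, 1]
e^{tB} =
  [exp(t), 0, 0]
  [t*exp(t), exp(t), 0]
  [0, 0, exp(t)]

Strategy: write B = P · J · P⁻¹ where J is a Jordan canonical form, so e^{tB} = P · e^{tJ} · P⁻¹, and e^{tJ} can be computed block-by-block.

B has Jordan form
J =
  [1, 1, 0]
  [0, 1, 0]
  [0, 0, 1]
(up to reordering of blocks).

Per-block formulas:
  For a 1×1 block at λ = 1: exp(t · [1]) = [e^(1t)].
  For a 2×2 Jordan block J_2(1): exp(t · J_2(1)) = e^(1t)·(I + t·N), where N is the 2×2 nilpotent shift.

After assembling e^{tJ} and conjugating by P, we get:

e^{tB} =
  [exp(t), 0, 0]
  [t*exp(t), exp(t), 0]
  [0, 0, exp(t)]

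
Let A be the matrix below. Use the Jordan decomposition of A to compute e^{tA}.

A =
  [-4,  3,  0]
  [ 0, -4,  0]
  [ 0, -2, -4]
e^{tA} =
  [exp(-4*t), 3*t*exp(-4*t), 0]
  [0, exp(-4*t), 0]
  [0, -2*t*exp(-4*t), exp(-4*t)]

Strategy: write A = P · J · P⁻¹ where J is a Jordan canonical form, so e^{tA} = P · e^{tJ} · P⁻¹, and e^{tJ} can be computed block-by-block.

A has Jordan form
J =
  [-4,  1,  0]
  [ 0, -4,  0]
  [ 0,  0, -4]
(up to reordering of blocks).

Per-block formulas:
  For a 2×2 Jordan block J_2(-4): exp(t · J_2(-4)) = e^(-4t)·(I + t·N), where N is the 2×2 nilpotent shift.
  For a 1×1 block at λ = -4: exp(t · [-4]) = [e^(-4t)].

After assembling e^{tJ} and conjugating by P, we get:

e^{tA} =
  [exp(-4*t), 3*t*exp(-4*t), 0]
  [0, exp(-4*t), 0]
  [0, -2*t*exp(-4*t), exp(-4*t)]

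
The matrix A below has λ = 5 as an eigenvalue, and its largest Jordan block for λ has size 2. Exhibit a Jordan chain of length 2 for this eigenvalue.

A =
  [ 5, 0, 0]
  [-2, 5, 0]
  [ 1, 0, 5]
A Jordan chain for λ = 5 of length 2:
v_1 = (0, -2, 1)ᵀ
v_2 = (1, 0, 0)ᵀ

Let N = A − (5)·I. We want v_2 with N^2 v_2 = 0 but N^1 v_2 ≠ 0; then v_{j-1} := N · v_j for j = 2, …, 2.

Pick v_2 = (1, 0, 0)ᵀ.
Then v_1 = N · v_2 = (0, -2, 1)ᵀ.

Sanity check: (A − (5)·I) v_1 = (0, 0, 0)ᵀ = 0. ✓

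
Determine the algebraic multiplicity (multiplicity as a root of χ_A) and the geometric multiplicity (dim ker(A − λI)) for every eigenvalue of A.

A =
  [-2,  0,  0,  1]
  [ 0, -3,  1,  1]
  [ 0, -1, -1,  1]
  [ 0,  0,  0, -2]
λ = -2: alg = 4, geom = 2

Step 1 — factor the characteristic polynomial to read off the algebraic multiplicities:
  χ_A(x) = (x + 2)^4

Step 2 — compute geometric multiplicities via the rank-nullity identity g(λ) = n − rank(A − λI):
  rank(A − (-2)·I) = 2, so dim ker(A − (-2)·I) = n − 2 = 2

Summary:
  λ = -2: algebraic multiplicity = 4, geometric multiplicity = 2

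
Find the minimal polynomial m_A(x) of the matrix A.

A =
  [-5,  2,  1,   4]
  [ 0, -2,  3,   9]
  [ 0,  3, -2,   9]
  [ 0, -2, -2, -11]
x^3 + 15*x^2 + 75*x + 125

The characteristic polynomial is χ_A(x) = (x + 5)^4, so the eigenvalues are known. The minimal polynomial is
  m_A(x) = Π_λ (x − λ)^{k_λ}
where k_λ is the size of the *largest* Jordan block for λ (equivalently, the smallest k with (A − λI)^k v = 0 for every generalised eigenvector v of λ).

  λ = -5: largest Jordan block has size 3, contributing (x + 5)^3

So m_A(x) = (x + 5)^3 = x^3 + 15*x^2 + 75*x + 125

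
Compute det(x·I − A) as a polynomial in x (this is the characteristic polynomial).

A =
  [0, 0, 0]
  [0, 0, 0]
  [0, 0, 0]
x^3

Expanding det(x·I − A) (e.g. by cofactor expansion or by noting that A is similar to its Jordan form J, which has the same characteristic polynomial as A) gives
  χ_A(x) = x^3
which factors as x^3. The eigenvalues (with algebraic multiplicities) are λ = 0 with multiplicity 3.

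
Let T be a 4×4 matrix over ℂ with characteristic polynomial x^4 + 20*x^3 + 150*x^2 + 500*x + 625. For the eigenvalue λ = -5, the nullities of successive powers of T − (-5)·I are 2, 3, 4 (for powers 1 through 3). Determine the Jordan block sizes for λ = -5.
Block sizes for λ = -5: [3, 1]

From the dimensions of kernels of powers, the number of Jordan blocks of size at least j is d_j − d_{j−1} where d_j = dim ker(N^j) (with d_0 = 0). Computing the differences gives [2, 1, 1].
The number of blocks of size exactly k is (#blocks of size ≥ k) − (#blocks of size ≥ k + 1), so the partition is: 1 block(s) of size 1, 1 block(s) of size 3.
In nonincreasing order the block sizes are [3, 1].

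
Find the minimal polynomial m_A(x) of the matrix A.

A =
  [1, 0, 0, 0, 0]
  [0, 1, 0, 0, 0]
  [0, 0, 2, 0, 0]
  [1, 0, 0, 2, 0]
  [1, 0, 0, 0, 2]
x^2 - 3*x + 2

The characteristic polynomial is χ_A(x) = (x - 2)^3*(x - 1)^2, so the eigenvalues are known. The minimal polynomial is
  m_A(x) = Π_λ (x − λ)^{k_λ}
where k_λ is the size of the *largest* Jordan block for λ (equivalently, the smallest k with (A − λI)^k v = 0 for every generalised eigenvector v of λ).

  λ = 1: largest Jordan block has size 1, contributing (x − 1)
  λ = 2: largest Jordan block has size 1, contributing (x − 2)

So m_A(x) = (x - 2)*(x - 1) = x^2 - 3*x + 2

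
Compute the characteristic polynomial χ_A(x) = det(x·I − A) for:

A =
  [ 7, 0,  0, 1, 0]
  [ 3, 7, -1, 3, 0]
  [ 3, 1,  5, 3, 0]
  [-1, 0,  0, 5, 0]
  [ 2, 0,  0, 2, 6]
x^5 - 30*x^4 + 360*x^3 - 2160*x^2 + 6480*x - 7776

Expanding det(x·I − A) (e.g. by cofactor expansion or by noting that A is similar to its Jordan form J, which has the same characteristic polynomial as A) gives
  χ_A(x) = x^5 - 30*x^4 + 360*x^3 - 2160*x^2 + 6480*x - 7776
which factors as (x - 6)^5. The eigenvalues (with algebraic multiplicities) are λ = 6 with multiplicity 5.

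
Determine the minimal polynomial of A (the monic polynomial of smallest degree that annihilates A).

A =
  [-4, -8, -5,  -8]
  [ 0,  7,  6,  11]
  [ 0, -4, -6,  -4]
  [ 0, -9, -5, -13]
x^3 + 12*x^2 + 48*x + 64

The characteristic polynomial is χ_A(x) = (x + 4)^4, so the eigenvalues are known. The minimal polynomial is
  m_A(x) = Π_λ (x − λ)^{k_λ}
where k_λ is the size of the *largest* Jordan block for λ (equivalently, the smallest k with (A − λI)^k v = 0 for every generalised eigenvector v of λ).

  λ = -4: largest Jordan block has size 3, contributing (x + 4)^3

So m_A(x) = (x + 4)^3 = x^3 + 12*x^2 + 48*x + 64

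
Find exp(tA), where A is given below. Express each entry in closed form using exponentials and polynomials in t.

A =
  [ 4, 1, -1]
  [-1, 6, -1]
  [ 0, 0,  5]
e^{tA} =
  [-t*exp(5*t) + exp(5*t), t*exp(5*t), -t*exp(5*t)]
  [-t*exp(5*t), t*exp(5*t) + exp(5*t), -t*exp(5*t)]
  [0, 0, exp(5*t)]

Strategy: write A = P · J · P⁻¹ where J is a Jordan canonical form, so e^{tA} = P · e^{tJ} · P⁻¹, and e^{tJ} can be computed block-by-block.

A has Jordan form
J =
  [5, 1, 0]
  [0, 5, 0]
  [0, 0, 5]
(up to reordering of blocks).

Per-block formulas:
  For a 2×2 Jordan block J_2(5): exp(t · J_2(5)) = e^(5t)·(I + t·N), where N is the 2×2 nilpotent shift.
  For a 1×1 block at λ = 5: exp(t · [5]) = [e^(5t)].

After assembling e^{tJ} and conjugating by P, we get:

e^{tA} =
  [-t*exp(5*t) + exp(5*t), t*exp(5*t), -t*exp(5*t)]
  [-t*exp(5*t), t*exp(5*t) + exp(5*t), -t*exp(5*t)]
  [0, 0, exp(5*t)]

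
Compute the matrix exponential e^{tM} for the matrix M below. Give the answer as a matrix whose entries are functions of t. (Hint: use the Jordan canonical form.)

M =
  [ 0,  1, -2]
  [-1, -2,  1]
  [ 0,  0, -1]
e^{tM} =
  [t*exp(-t) + exp(-t), t*exp(-t), -t^2*exp(-t)/2 - 2*t*exp(-t)]
  [-t*exp(-t), -t*exp(-t) + exp(-t), t^2*exp(-t)/2 + t*exp(-t)]
  [0, 0, exp(-t)]

Strategy: write M = P · J · P⁻¹ where J is a Jordan canonical form, so e^{tM} = P · e^{tJ} · P⁻¹, and e^{tJ} can be computed block-by-block.

M has Jordan form
J =
  [-1,  1,  0]
  [ 0, -1,  1]
  [ 0,  0, -1]
(up to reordering of blocks).

Per-block formulas:
  For a 3×3 Jordan block J_3(-1): exp(t · J_3(-1)) = e^(-1t)·(I + t·N + (t^2/2)·N^2), where N is the 3×3 nilpotent shift.

After assembling e^{tJ} and conjugating by P, we get:

e^{tM} =
  [t*exp(-t) + exp(-t), t*exp(-t), -t^2*exp(-t)/2 - 2*t*exp(-t)]
  [-t*exp(-t), -t*exp(-t) + exp(-t), t^2*exp(-t)/2 + t*exp(-t)]
  [0, 0, exp(-t)]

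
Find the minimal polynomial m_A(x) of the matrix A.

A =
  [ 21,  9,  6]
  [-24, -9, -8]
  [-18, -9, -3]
x^2 - 6*x + 9

The characteristic polynomial is χ_A(x) = (x - 3)^3, so the eigenvalues are known. The minimal polynomial is
  m_A(x) = Π_λ (x − λ)^{k_λ}
where k_λ is the size of the *largest* Jordan block for λ (equivalently, the smallest k with (A − λI)^k v = 0 for every generalised eigenvector v of λ).

  λ = 3: largest Jordan block has size 2, contributing (x − 3)^2

So m_A(x) = (x - 3)^2 = x^2 - 6*x + 9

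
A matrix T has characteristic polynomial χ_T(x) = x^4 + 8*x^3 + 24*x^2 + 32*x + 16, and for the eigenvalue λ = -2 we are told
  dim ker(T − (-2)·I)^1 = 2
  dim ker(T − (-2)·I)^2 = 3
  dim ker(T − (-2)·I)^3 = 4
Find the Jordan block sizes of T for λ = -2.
Block sizes for λ = -2: [3, 1]

From the dimensions of kernels of powers, the number of Jordan blocks of size at least j is d_j − d_{j−1} where d_j = dim ker(N^j) (with d_0 = 0). Computing the differences gives [2, 1, 1].
The number of blocks of size exactly k is (#blocks of size ≥ k) − (#blocks of size ≥ k + 1), so the partition is: 1 block(s) of size 1, 1 block(s) of size 3.
In nonincreasing order the block sizes are [3, 1].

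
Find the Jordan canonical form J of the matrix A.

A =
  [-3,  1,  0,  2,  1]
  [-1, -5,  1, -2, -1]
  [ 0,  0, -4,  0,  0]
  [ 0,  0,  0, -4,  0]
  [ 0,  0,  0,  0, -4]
J_3(-4) ⊕ J_1(-4) ⊕ J_1(-4)

The characteristic polynomial is
  det(x·I − A) = x^5 + 20*x^4 + 160*x^3 + 640*x^2 + 1280*x + 1024 = (x + 4)^5

Eigenvalues and multiplicities (the geometric multiplicity of λ is n − rank(A − λI), which equals the number of Jordan blocks for λ):
  λ = -4: algebraic multiplicity = 5, geometric multiplicity = 3

Determining the block sizes for each eigenvalue:
  λ = -4: with am = 5 and gm = 3, the partition is not yet determined (e.g. several partitions of 5 into 3 parts exist). Let N = A − (-4)·I. Computing rank(N^1) = 2, rank(N^2) = 1, rank(N^3) = 0; the number of blocks of size ≥ j is rank(N^{j−1}) − rank(N^j), giving [3, 1, 1]. So we have 1 block(s) of size 3, 2 block(s) of size 1 → block sizes [3, 1, 1]

Assembling the blocks gives a Jordan form
J =
  [-4,  1,  0,  0,  0]
  [ 0, -4,  1,  0,  0]
  [ 0,  0, -4,  0,  0]
  [ 0,  0,  0, -4,  0]
  [ 0,  0,  0,  0, -4]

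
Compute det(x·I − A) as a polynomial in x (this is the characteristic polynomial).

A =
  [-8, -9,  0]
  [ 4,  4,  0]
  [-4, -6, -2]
x^3 + 6*x^2 + 12*x + 8

Expanding det(x·I − A) (e.g. by cofactor expansion or by noting that A is similar to its Jordan form J, which has the same characteristic polynomial as A) gives
  χ_A(x) = x^3 + 6*x^2 + 12*x + 8
which factors as (x + 2)^3. The eigenvalues (with algebraic multiplicities) are λ = -2 with multiplicity 3.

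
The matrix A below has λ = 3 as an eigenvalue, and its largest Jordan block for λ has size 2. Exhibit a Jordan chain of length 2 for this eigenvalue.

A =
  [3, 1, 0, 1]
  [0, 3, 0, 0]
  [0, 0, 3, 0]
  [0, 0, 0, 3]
A Jordan chain for λ = 3 of length 2:
v_1 = (1, 0, 0, 0)ᵀ
v_2 = (0, 1, 0, 0)ᵀ

Let N = A − (3)·I. We want v_2 with N^2 v_2 = 0 but N^1 v_2 ≠ 0; then v_{j-1} := N · v_j for j = 2, …, 2.

Pick v_2 = (0, 1, 0, 0)ᵀ.
Then v_1 = N · v_2 = (1, 0, 0, 0)ᵀ.

Sanity check: (A − (3)·I) v_1 = (0, 0, 0, 0)ᵀ = 0. ✓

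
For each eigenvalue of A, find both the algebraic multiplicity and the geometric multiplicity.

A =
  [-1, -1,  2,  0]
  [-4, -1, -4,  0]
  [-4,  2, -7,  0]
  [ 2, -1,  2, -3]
λ = -3: alg = 4, geom = 3

Step 1 — factor the characteristic polynomial to read off the algebraic multiplicities:
  χ_A(x) = (x + 3)^4

Step 2 — compute geometric multiplicities via the rank-nullity identity g(λ) = n − rank(A − λI):
  rank(A − (-3)·I) = 1, so dim ker(A − (-3)·I) = n − 1 = 3

Summary:
  λ = -3: algebraic multiplicity = 4, geometric multiplicity = 3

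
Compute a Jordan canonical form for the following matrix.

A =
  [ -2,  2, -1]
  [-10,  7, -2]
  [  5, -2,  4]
J_2(3) ⊕ J_1(3)

The characteristic polynomial is
  det(x·I − A) = x^3 - 9*x^2 + 27*x - 27 = (x - 3)^3

Eigenvalues and multiplicities (the geometric multiplicity of λ is n − rank(A − λI), which equals the number of Jordan blocks for λ):
  λ = 3: algebraic multiplicity = 3, geometric multiplicity = 2

Determining the block sizes for each eigenvalue:
  λ = 3: 2 blocks summing to 3 forces exactly one block of size 2 and the rest size 1 → block sizes [2, 1]

Assembling the blocks gives a Jordan form
J =
  [3, 1, 0]
  [0, 3, 0]
  [0, 0, 3]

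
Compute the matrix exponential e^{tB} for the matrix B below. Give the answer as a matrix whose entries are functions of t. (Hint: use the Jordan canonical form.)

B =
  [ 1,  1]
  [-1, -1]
e^{tB} =
  [t + 1, t]
  [-t, 1 - t]

Strategy: write B = P · J · P⁻¹ where J is a Jordan canonical form, so e^{tB} = P · e^{tJ} · P⁻¹, and e^{tJ} can be computed block-by-block.

B has Jordan form
J =
  [0, 1]
  [0, 0]
(up to reordering of blocks).

Per-block formulas:
  For a 2×2 Jordan block J_2(0): exp(t · J_2(0)) = e^(0t)·(I + t·N), where N is the 2×2 nilpotent shift.

After assembling e^{tJ} and conjugating by P, we get:

e^{tB} =
  [t + 1, t]
  [-t, 1 - t]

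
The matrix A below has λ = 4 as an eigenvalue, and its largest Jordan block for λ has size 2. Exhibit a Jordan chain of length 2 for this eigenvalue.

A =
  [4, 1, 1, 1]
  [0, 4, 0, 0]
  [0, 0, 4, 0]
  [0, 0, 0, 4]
A Jordan chain for λ = 4 of length 2:
v_1 = (1, 0, 0, 0)ᵀ
v_2 = (0, 1, 0, 0)ᵀ

Let N = A − (4)·I. We want v_2 with N^2 v_2 = 0 but N^1 v_2 ≠ 0; then v_{j-1} := N · v_j for j = 2, …, 2.

Pick v_2 = (0, 1, 0, 0)ᵀ.
Then v_1 = N · v_2 = (1, 0, 0, 0)ᵀ.

Sanity check: (A − (4)·I) v_1 = (0, 0, 0, 0)ᵀ = 0. ✓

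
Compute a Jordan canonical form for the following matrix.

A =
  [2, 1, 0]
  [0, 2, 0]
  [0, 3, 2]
J_2(2) ⊕ J_1(2)

The characteristic polynomial is
  det(x·I − A) = x^3 - 6*x^2 + 12*x - 8 = (x - 2)^3

Eigenvalues and multiplicities (the geometric multiplicity of λ is n − rank(A − λI), which equals the number of Jordan blocks for λ):
  λ = 2: algebraic multiplicity = 3, geometric multiplicity = 2

Determining the block sizes for each eigenvalue:
  λ = 2: 2 blocks summing to 3 forces exactly one block of size 2 and the rest size 1 → block sizes [2, 1]

Assembling the blocks gives a Jordan form
J =
  [2, 1, 0]
  [0, 2, 0]
  [0, 0, 2]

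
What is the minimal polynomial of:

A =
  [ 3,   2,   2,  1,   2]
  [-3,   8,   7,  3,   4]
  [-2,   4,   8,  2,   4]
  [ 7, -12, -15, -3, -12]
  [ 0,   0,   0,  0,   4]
x^3 - 12*x^2 + 48*x - 64

The characteristic polynomial is χ_A(x) = (x - 4)^5, so the eigenvalues are known. The minimal polynomial is
  m_A(x) = Π_λ (x − λ)^{k_λ}
where k_λ is the size of the *largest* Jordan block for λ (equivalently, the smallest k with (A − λI)^k v = 0 for every generalised eigenvector v of λ).

  λ = 4: largest Jordan block has size 3, contributing (x − 4)^3

So m_A(x) = (x - 4)^3 = x^3 - 12*x^2 + 48*x - 64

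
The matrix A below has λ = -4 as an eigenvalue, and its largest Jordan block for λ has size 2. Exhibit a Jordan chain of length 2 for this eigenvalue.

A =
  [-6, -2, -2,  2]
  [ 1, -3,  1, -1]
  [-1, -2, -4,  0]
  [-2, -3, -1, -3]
A Jordan chain for λ = -4 of length 2:
v_1 = (-2, 1, -1, -2)ᵀ
v_2 = (1, 0, 0, 0)ᵀ

Let N = A − (-4)·I. We want v_2 with N^2 v_2 = 0 but N^1 v_2 ≠ 0; then v_{j-1} := N · v_j for j = 2, …, 2.

Pick v_2 = (1, 0, 0, 0)ᵀ.
Then v_1 = N · v_2 = (-2, 1, -1, -2)ᵀ.

Sanity check: (A − (-4)·I) v_1 = (0, 0, 0, 0)ᵀ = 0. ✓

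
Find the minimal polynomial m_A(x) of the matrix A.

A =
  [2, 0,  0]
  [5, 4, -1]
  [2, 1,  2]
x^3 - 8*x^2 + 21*x - 18

The characteristic polynomial is χ_A(x) = (x - 3)^2*(x - 2), so the eigenvalues are known. The minimal polynomial is
  m_A(x) = Π_λ (x − λ)^{k_λ}
where k_λ is the size of the *largest* Jordan block for λ (equivalently, the smallest k with (A − λI)^k v = 0 for every generalised eigenvector v of λ).

  λ = 2: largest Jordan block has size 1, contributing (x − 2)
  λ = 3: largest Jordan block has size 2, contributing (x − 3)^2

So m_A(x) = (x - 3)^2*(x - 2) = x^3 - 8*x^2 + 21*x - 18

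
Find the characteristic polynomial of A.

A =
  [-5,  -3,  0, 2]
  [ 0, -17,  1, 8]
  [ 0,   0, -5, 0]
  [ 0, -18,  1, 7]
x^4 + 20*x^3 + 150*x^2 + 500*x + 625

Expanding det(x·I − A) (e.g. by cofactor expansion or by noting that A is similar to its Jordan form J, which has the same characteristic polynomial as A) gives
  χ_A(x) = x^4 + 20*x^3 + 150*x^2 + 500*x + 625
which factors as (x + 5)^4. The eigenvalues (with algebraic multiplicities) are λ = -5 with multiplicity 4.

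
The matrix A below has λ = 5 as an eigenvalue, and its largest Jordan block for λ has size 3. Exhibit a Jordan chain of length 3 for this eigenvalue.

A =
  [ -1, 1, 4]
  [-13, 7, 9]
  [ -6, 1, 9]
A Jordan chain for λ = 5 of length 3:
v_1 = (-1, -2, -1)ᵀ
v_2 = (-6, -13, -6)ᵀ
v_3 = (1, 0, 0)ᵀ

Let N = A − (5)·I. We want v_3 with N^3 v_3 = 0 but N^2 v_3 ≠ 0; then v_{j-1} := N · v_j for j = 3, …, 2.

Pick v_3 = (1, 0, 0)ᵀ.
Then v_2 = N · v_3 = (-6, -13, -6)ᵀ.
Then v_1 = N · v_2 = (-1, -2, -1)ᵀ.

Sanity check: (A − (5)·I) v_1 = (0, 0, 0)ᵀ = 0. ✓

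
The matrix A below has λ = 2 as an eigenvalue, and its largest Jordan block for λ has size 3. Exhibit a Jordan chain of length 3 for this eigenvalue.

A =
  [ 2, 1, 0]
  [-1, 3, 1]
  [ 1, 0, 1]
A Jordan chain for λ = 2 of length 3:
v_1 = (-1, 0, -1)ᵀ
v_2 = (0, -1, 1)ᵀ
v_3 = (1, 0, 0)ᵀ

Let N = A − (2)·I. We want v_3 with N^3 v_3 = 0 but N^2 v_3 ≠ 0; then v_{j-1} := N · v_j for j = 3, …, 2.

Pick v_3 = (1, 0, 0)ᵀ.
Then v_2 = N · v_3 = (0, -1, 1)ᵀ.
Then v_1 = N · v_2 = (-1, 0, -1)ᵀ.

Sanity check: (A − (2)·I) v_1 = (0, 0, 0)ᵀ = 0. ✓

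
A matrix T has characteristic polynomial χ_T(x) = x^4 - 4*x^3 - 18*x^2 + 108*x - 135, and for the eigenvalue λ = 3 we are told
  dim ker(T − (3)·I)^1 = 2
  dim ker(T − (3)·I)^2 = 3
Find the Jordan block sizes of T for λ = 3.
Block sizes for λ = 3: [2, 1]

From the dimensions of kernels of powers, the number of Jordan blocks of size at least j is d_j − d_{j−1} where d_j = dim ker(N^j) (with d_0 = 0). Computing the differences gives [2, 1].
The number of blocks of size exactly k is (#blocks of size ≥ k) − (#blocks of size ≥ k + 1), so the partition is: 1 block(s) of size 1, 1 block(s) of size 2.
In nonincreasing order the block sizes are [2, 1].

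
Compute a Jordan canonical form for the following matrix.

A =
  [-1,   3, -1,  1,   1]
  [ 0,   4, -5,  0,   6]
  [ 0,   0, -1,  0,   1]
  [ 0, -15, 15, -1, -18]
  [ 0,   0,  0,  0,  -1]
J_3(-1) ⊕ J_1(-1) ⊕ J_1(4)

The characteristic polynomial is
  det(x·I − A) = x^5 - 10*x^3 - 20*x^2 - 15*x - 4 = (x - 4)*(x + 1)^4

Eigenvalues and multiplicities (the geometric multiplicity of λ is n − rank(A − λI), which equals the number of Jordan blocks for λ):
  λ = -1: algebraic multiplicity = 4, geometric multiplicity = 2
  λ = 4: algebraic multiplicity = 1, geometric multiplicity = 1

Determining the block sizes for each eigenvalue:
  λ = -1: with am = 4 and gm = 2, the partition is not yet determined (e.g. several partitions of 4 into 2 parts exist). Let N = A − (-1)·I. Computing rank(N^1) = 3, rank(N^2) = 2, rank(N^3) = 1; the number of blocks of size ≥ j is rank(N^{j−1}) − rank(N^j), giving [2, 1, 1]. So we have 1 block(s) of size 3, 1 block(s) of size 1 → block sizes [3, 1]
  λ = 4: one block (gm = 1), so the single block has size am = 1 → block sizes [1]

Assembling the blocks gives a Jordan form
J =
  [-1,  1,  0,  0, 0]
  [ 0, -1,  1,  0, 0]
  [ 0,  0, -1,  0, 0]
  [ 0,  0,  0, -1, 0]
  [ 0,  0,  0,  0, 4]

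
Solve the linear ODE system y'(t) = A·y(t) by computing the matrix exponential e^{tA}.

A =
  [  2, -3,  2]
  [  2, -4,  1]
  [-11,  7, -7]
e^{tA} =
  [-3*t^2*exp(-3*t)/2 + 5*t*exp(-3*t) + exp(-3*t), t^2*exp(-3*t) - 3*t*exp(-3*t), -t^2*exp(-3*t)/2 + 2*t*exp(-3*t)]
  [-3*t^2*exp(-3*t)/2 + 2*t*exp(-3*t), t^2*exp(-3*t) - t*exp(-3*t) + exp(-3*t), -t^2*exp(-3*t)/2 + t*exp(-3*t)]
  [3*t^2*exp(-3*t)/2 - 11*t*exp(-3*t), -t^2*exp(-3*t) + 7*t*exp(-3*t), t^2*exp(-3*t)/2 - 4*t*exp(-3*t) + exp(-3*t)]

Strategy: write A = P · J · P⁻¹ where J is a Jordan canonical form, so e^{tA} = P · e^{tJ} · P⁻¹, and e^{tJ} can be computed block-by-block.

A has Jordan form
J =
  [-3,  1,  0]
  [ 0, -3,  1]
  [ 0,  0, -3]
(up to reordering of blocks).

Per-block formulas:
  For a 3×3 Jordan block J_3(-3): exp(t · J_3(-3)) = e^(-3t)·(I + t·N + (t^2/2)·N^2), where N is the 3×3 nilpotent shift.

After assembling e^{tJ} and conjugating by P, we get:

e^{tA} =
  [-3*t^2*exp(-3*t)/2 + 5*t*exp(-3*t) + exp(-3*t), t^2*exp(-3*t) - 3*t*exp(-3*t), -t^2*exp(-3*t)/2 + 2*t*exp(-3*t)]
  [-3*t^2*exp(-3*t)/2 + 2*t*exp(-3*t), t^2*exp(-3*t) - t*exp(-3*t) + exp(-3*t), -t^2*exp(-3*t)/2 + t*exp(-3*t)]
  [3*t^2*exp(-3*t)/2 - 11*t*exp(-3*t), -t^2*exp(-3*t) + 7*t*exp(-3*t), t^2*exp(-3*t)/2 - 4*t*exp(-3*t) + exp(-3*t)]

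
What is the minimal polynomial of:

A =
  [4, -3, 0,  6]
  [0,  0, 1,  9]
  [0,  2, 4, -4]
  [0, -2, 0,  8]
x^3 - 12*x^2 + 48*x - 64

The characteristic polynomial is χ_A(x) = (x - 4)^4, so the eigenvalues are known. The minimal polynomial is
  m_A(x) = Π_λ (x − λ)^{k_λ}
where k_λ is the size of the *largest* Jordan block for λ (equivalently, the smallest k with (A − λI)^k v = 0 for every generalised eigenvector v of λ).

  λ = 4: largest Jordan block has size 3, contributing (x − 4)^3

So m_A(x) = (x - 4)^3 = x^3 - 12*x^2 + 48*x - 64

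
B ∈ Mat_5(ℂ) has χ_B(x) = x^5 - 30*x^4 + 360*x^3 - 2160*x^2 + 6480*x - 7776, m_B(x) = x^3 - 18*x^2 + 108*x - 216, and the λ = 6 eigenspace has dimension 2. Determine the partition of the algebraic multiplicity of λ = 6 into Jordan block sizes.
Block sizes for λ = 6: [3, 2]

Step 1 — from the characteristic polynomial, algebraic multiplicity of λ = 6 is 5. From dim ker(B − (6)·I) = 2, there are exactly 2 Jordan blocks for λ = 6.
Step 2 — from the minimal polynomial, the factor (x − 6)^3 tells us the largest block for λ = 6 has size 3.
Step 3 — with total size 5, 2 blocks, and largest block 3, the block sizes (in nonincreasing order) are [3, 2].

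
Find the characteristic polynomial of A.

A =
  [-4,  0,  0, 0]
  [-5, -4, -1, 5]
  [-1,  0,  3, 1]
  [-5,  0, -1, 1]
x^4 + 4*x^3 - 12*x^2 - 32*x + 64

Expanding det(x·I − A) (e.g. by cofactor expansion or by noting that A is similar to its Jordan form J, which has the same characteristic polynomial as A) gives
  χ_A(x) = x^4 + 4*x^3 - 12*x^2 - 32*x + 64
which factors as (x - 2)^2*(x + 4)^2. The eigenvalues (with algebraic multiplicities) are λ = -4 with multiplicity 2, λ = 2 with multiplicity 2.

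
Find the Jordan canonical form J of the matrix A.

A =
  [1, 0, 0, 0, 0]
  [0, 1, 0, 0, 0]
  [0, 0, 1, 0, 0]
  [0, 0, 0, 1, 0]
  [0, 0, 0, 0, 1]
J_1(1) ⊕ J_1(1) ⊕ J_1(1) ⊕ J_1(1) ⊕ J_1(1)

The characteristic polynomial is
  det(x·I − A) = x^5 - 5*x^4 + 10*x^3 - 10*x^2 + 5*x - 1 = (x - 1)^5

Eigenvalues and multiplicities (the geometric multiplicity of λ is n − rank(A − λI), which equals the number of Jordan blocks for λ):
  λ = 1: algebraic multiplicity = 5, geometric multiplicity = 5

Determining the block sizes for each eigenvalue:
  λ = 1: gm = am = 5, so every block has size 1 → block sizes [1, 1, 1, 1, 1]

Assembling the blocks gives a Jordan form
J =
  [1, 0, 0, 0, 0]
  [0, 1, 0, 0, 0]
  [0, 0, 1, 0, 0]
  [0, 0, 0, 1, 0]
  [0, 0, 0, 0, 1]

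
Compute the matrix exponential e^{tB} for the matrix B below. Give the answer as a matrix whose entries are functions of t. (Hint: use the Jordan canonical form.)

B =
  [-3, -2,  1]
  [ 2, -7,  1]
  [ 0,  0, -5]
e^{tB} =
  [2*t*exp(-5*t) + exp(-5*t), -2*t*exp(-5*t), t*exp(-5*t)]
  [2*t*exp(-5*t), -2*t*exp(-5*t) + exp(-5*t), t*exp(-5*t)]
  [0, 0, exp(-5*t)]

Strategy: write B = P · J · P⁻¹ where J is a Jordan canonical form, so e^{tB} = P · e^{tJ} · P⁻¹, and e^{tJ} can be computed block-by-block.

B has Jordan form
J =
  [-5,  1,  0]
  [ 0, -5,  0]
  [ 0,  0, -5]
(up to reordering of blocks).

Per-block formulas:
  For a 1×1 block at λ = -5: exp(t · [-5]) = [e^(-5t)].
  For a 2×2 Jordan block J_2(-5): exp(t · J_2(-5)) = e^(-5t)·(I + t·N), where N is the 2×2 nilpotent shift.

After assembling e^{tJ} and conjugating by P, we get:

e^{tB} =
  [2*t*exp(-5*t) + exp(-5*t), -2*t*exp(-5*t), t*exp(-5*t)]
  [2*t*exp(-5*t), -2*t*exp(-5*t) + exp(-5*t), t*exp(-5*t)]
  [0, 0, exp(-5*t)]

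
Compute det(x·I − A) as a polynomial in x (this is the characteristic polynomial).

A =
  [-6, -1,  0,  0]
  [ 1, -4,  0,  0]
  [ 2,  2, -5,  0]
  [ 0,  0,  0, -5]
x^4 + 20*x^3 + 150*x^2 + 500*x + 625

Expanding det(x·I − A) (e.g. by cofactor expansion or by noting that A is similar to its Jordan form J, which has the same characteristic polynomial as A) gives
  χ_A(x) = x^4 + 20*x^3 + 150*x^2 + 500*x + 625
which factors as (x + 5)^4. The eigenvalues (with algebraic multiplicities) are λ = -5 with multiplicity 4.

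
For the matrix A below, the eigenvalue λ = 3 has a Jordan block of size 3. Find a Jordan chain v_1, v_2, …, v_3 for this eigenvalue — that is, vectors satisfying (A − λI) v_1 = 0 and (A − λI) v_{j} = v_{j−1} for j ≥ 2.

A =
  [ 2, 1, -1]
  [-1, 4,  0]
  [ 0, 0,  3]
A Jordan chain for λ = 3 of length 3:
v_1 = (1, 1, 0)ᵀ
v_2 = (-1, 0, 0)ᵀ
v_3 = (0, 0, 1)ᵀ

Let N = A − (3)·I. We want v_3 with N^3 v_3 = 0 but N^2 v_3 ≠ 0; then v_{j-1} := N · v_j for j = 3, …, 2.

Pick v_3 = (0, 0, 1)ᵀ.
Then v_2 = N · v_3 = (-1, 0, 0)ᵀ.
Then v_1 = N · v_2 = (1, 1, 0)ᵀ.

Sanity check: (A − (3)·I) v_1 = (0, 0, 0)ᵀ = 0. ✓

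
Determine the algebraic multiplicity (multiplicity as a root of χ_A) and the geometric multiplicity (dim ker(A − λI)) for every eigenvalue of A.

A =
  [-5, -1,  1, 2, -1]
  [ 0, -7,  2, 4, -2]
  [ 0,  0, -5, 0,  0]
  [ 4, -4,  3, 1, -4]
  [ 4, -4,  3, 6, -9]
λ = -5: alg = 5, geom = 3

Step 1 — factor the characteristic polynomial to read off the algebraic multiplicities:
  χ_A(x) = (x + 5)^5

Step 2 — compute geometric multiplicities via the rank-nullity identity g(λ) = n − rank(A − λI):
  rank(A − (-5)·I) = 2, so dim ker(A − (-5)·I) = n − 2 = 3

Summary:
  λ = -5: algebraic multiplicity = 5, geometric multiplicity = 3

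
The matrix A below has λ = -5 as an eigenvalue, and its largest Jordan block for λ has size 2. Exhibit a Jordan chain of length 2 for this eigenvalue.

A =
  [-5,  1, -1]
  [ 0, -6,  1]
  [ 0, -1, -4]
A Jordan chain for λ = -5 of length 2:
v_1 = (1, -1, -1)ᵀ
v_2 = (0, 1, 0)ᵀ

Let N = A − (-5)·I. We want v_2 with N^2 v_2 = 0 but N^1 v_2 ≠ 0; then v_{j-1} := N · v_j for j = 2, …, 2.

Pick v_2 = (0, 1, 0)ᵀ.
Then v_1 = N · v_2 = (1, -1, -1)ᵀ.

Sanity check: (A − (-5)·I) v_1 = (0, 0, 0)ᵀ = 0. ✓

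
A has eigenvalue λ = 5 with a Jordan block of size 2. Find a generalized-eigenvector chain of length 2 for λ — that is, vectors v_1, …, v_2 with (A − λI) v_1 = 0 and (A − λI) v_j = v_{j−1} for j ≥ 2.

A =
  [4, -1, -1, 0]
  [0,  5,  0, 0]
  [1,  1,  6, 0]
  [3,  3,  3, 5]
A Jordan chain for λ = 5 of length 2:
v_1 = (-1, 0, 1, 3)ᵀ
v_2 = (1, 0, 0, 0)ᵀ

Let N = A − (5)·I. We want v_2 with N^2 v_2 = 0 but N^1 v_2 ≠ 0; then v_{j-1} := N · v_j for j = 2, …, 2.

Pick v_2 = (1, 0, 0, 0)ᵀ.
Then v_1 = N · v_2 = (-1, 0, 1, 3)ᵀ.

Sanity check: (A − (5)·I) v_1 = (0, 0, 0, 0)ᵀ = 0. ✓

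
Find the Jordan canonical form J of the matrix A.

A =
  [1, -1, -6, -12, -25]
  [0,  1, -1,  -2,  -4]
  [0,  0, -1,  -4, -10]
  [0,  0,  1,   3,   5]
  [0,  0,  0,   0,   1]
J_3(1) ⊕ J_2(1)

The characteristic polynomial is
  det(x·I − A) = x^5 - 5*x^4 + 10*x^3 - 10*x^2 + 5*x - 1 = (x - 1)^5

Eigenvalues and multiplicities (the geometric multiplicity of λ is n − rank(A − λI), which equals the number of Jordan blocks for λ):
  λ = 1: algebraic multiplicity = 5, geometric multiplicity = 2

Determining the block sizes for each eigenvalue:
  λ = 1: with am = 5 and gm = 2, the partition is not yet determined (e.g. several partitions of 5 into 2 parts exist). Let N = A − (1)·I. Computing rank(N^1) = 3, rank(N^2) = 1, rank(N^3) = 0; the number of blocks of size ≥ j is rank(N^{j−1}) − rank(N^j), giving [2, 2, 1]. So we have 1 block(s) of size 3, 1 block(s) of size 2 → block sizes [3, 2]

Assembling the blocks gives a Jordan form
J =
  [1, 1, 0, 0, 0]
  [0, 1, 1, 0, 0]
  [0, 0, 1, 0, 0]
  [0, 0, 0, 1, 1]
  [0, 0, 0, 0, 1]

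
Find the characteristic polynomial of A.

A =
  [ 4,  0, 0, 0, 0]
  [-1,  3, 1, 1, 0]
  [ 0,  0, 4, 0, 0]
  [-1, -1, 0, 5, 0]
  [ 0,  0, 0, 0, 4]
x^5 - 20*x^4 + 160*x^3 - 640*x^2 + 1280*x - 1024

Expanding det(x·I − A) (e.g. by cofactor expansion or by noting that A is similar to its Jordan form J, which has the same characteristic polynomial as A) gives
  χ_A(x) = x^5 - 20*x^4 + 160*x^3 - 640*x^2 + 1280*x - 1024
which factors as (x - 4)^5. The eigenvalues (with algebraic multiplicities) are λ = 4 with multiplicity 5.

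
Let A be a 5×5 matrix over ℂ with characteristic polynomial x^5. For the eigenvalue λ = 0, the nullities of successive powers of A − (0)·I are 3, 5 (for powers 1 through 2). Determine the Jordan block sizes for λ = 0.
Block sizes for λ = 0: [2, 2, 1]

From the dimensions of kernels of powers, the number of Jordan blocks of size at least j is d_j − d_{j−1} where d_j = dim ker(N^j) (with d_0 = 0). Computing the differences gives [3, 2].
The number of blocks of size exactly k is (#blocks of size ≥ k) − (#blocks of size ≥ k + 1), so the partition is: 1 block(s) of size 1, 2 block(s) of size 2.
In nonincreasing order the block sizes are [2, 2, 1].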